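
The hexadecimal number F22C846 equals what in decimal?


F22C846 hex = 253937734 decimal

253937734


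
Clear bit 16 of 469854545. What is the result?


469854545 & ~(1 << 16) = 469789009

469789009


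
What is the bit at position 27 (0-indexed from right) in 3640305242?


0b11011000111110101010011001011010, position 27 = 1

1


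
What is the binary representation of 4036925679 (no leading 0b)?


4036925679 = 11110000100111101001100011101111 in binary

11110000100111101001100011101111


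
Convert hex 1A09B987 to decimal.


1A09B987 hex = 436844935 decimal

436844935


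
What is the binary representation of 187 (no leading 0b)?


187 = 10111011 in binary

10111011


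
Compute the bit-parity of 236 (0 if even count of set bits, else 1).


0b11101100 has 5 ones => parity 1

1


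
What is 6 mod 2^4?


6 & 15 = 6

6


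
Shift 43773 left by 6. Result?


0b1010101011111101 << 6 = 0b1010101011111101000000 = 2801472

2801472


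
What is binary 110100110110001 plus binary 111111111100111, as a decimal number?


110100110110001 + 111111111100111 = 1110100110011000 = 59800

59800


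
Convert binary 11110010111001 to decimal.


11110010111001 in decimal = 15545

15545


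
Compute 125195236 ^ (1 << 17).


125195236 ^ (1 << 17) = 125195236 ^ 131072 = 125064164

125064164


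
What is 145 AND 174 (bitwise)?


0b10010001 & 0b10101110 = 0b10000000 = 128

128


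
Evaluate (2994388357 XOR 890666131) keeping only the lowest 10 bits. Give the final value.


Step 1: 2994388357 ^ 890666131 = 2272051478
Step 2: 2272051478 & 1023 = 278

278


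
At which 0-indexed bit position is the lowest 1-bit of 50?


0b110010. Lowest set bit at position 1

1


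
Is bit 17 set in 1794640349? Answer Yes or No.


0b1101010111110000000100111011101, bit 17 = 0. No

No


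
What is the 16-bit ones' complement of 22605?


22605 ^ 65535 = 42930

42930


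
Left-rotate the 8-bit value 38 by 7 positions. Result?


Rotate 0b100110 left by 7 (8-bit) = 0b10011 = 19

19


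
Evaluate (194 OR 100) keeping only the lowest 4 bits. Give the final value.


Step 1: 194 | 100 = 230
Step 2: 230 & 15 = 6

6


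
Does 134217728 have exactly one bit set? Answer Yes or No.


0b1000000000000000000000000000. Only one bit set => Yes

Yes


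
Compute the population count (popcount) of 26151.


0b110011000100111 has 8 set bits

8


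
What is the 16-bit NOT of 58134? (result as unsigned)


~0b1110001100010110 = 0b1110011101001 = 7401 (16-bit unsigned)

7401


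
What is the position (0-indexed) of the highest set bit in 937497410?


0b110111111000010001001101000010. Highest set bit at position 29

29


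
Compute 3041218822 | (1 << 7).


3041218822 | (1 << 7) = 3041218822 | 128 = 3041218950

3041218950


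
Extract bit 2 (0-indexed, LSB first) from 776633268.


0b101110010010100111101110110100, position 2 = 1

1


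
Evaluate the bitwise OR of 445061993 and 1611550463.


0b11010100001110001101101101001 | 0b1100000000011100100111011111111 = 0b1111010100011110101111111111111 = 2056216575

2056216575


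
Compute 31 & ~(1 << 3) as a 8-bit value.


31 & ~(1 << 3) = 23

23


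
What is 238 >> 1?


0b11101110 >> 1 = 0b1110111 = 119

119


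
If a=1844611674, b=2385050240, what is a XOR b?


1844611674 ^ 2385050240 = 3822743770

3822743770


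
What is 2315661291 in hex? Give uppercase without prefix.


2315661291 = 8A062FEB hex

8A062FEB


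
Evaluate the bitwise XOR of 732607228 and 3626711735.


0b101011101010101011001011111100 ^ 0b11011000001010110011101010110111 = 0b11110011100000011000100001001011 = 4085352523

4085352523


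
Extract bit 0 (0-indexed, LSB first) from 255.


0b11111111, position 0 = 1

1


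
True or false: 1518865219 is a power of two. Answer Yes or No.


0b1011010100010000000101101000011. Multiple bits set => No

No


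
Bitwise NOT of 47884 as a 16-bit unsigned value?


~0b1011101100001100 = 0b100010011110011 = 17651 (16-bit unsigned)

17651


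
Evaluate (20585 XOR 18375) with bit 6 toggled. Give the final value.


Step 1: 20585 ^ 18375 = 6062
Step 2: 6062 ^ (1 << 6) = 6062 ^ 64 = 6126

6126


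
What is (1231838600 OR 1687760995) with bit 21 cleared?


Step 1: 1231838600 | 1687760995 = 1845329387
Step 2: 1845329387 & ~(1 << 21) = 1843232235

1843232235


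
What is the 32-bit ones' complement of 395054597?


395054597 ^ 4294967295 = 3899912698

3899912698


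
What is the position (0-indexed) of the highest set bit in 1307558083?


0b1001101111011111100000011000011. Highest set bit at position 30

30


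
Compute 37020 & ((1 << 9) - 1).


37020 & 511 = 156

156


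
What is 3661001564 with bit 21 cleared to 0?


3661001564 & ~(1 << 21) = 3658904412

3658904412


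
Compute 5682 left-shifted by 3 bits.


0b1011000110010 << 3 = 0b1011000110010000 = 45456

45456


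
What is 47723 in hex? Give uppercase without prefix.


47723 = BA6B hex

BA6B


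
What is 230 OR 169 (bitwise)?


0b11100110 | 0b10101001 = 0b11101111 = 239

239


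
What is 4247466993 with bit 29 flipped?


4247466993 ^ (1 << 29) = 4247466993 ^ 536870912 = 3710596081

3710596081


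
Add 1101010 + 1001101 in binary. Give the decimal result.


1101010 + 1001101 = 10110111 = 183

183


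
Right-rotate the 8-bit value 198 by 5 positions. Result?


Rotate 0b11000110 right by 5 (8-bit) = 0b110110 = 54

54


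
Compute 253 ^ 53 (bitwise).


0b11111101 ^ 0b110101 = 0b11001000 = 200

200


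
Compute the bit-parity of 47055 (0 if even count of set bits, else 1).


0b1011011111001111 has 12 ones => parity 0

0


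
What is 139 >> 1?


0b10001011 >> 1 = 0b1000101 = 69

69


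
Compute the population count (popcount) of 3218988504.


0b10111111110111011101110111011000 has 23 set bits

23


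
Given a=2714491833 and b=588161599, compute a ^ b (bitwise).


2714491833 ^ 588161599 = 2193979782

2193979782


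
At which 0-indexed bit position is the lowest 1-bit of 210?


0b11010010. Lowest set bit at position 1

1


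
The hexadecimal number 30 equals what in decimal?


30 hex = 48 decimal

48


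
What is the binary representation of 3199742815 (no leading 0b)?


3199742815 = 10111110101110000011001101011111 in binary

10111110101110000011001101011111


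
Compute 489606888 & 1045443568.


0b11101001011101100111011101000 & 0b111110010100000011001111110000 = 0b11100000000000000001011100000 = 469762784

469762784


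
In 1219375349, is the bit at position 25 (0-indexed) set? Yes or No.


0b1001000101011100011000011110101, bit 25 = 0. No

No


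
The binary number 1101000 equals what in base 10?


1101000 in decimal = 104

104


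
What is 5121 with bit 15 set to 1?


5121 | (1 << 15) = 5121 | 32768 = 37889

37889


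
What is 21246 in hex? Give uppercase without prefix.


21246 = 52FE hex

52FE


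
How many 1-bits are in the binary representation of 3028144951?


0b10110100011111011101001100110111 has 20 set bits

20


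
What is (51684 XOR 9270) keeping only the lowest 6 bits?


Step 1: 51684 ^ 9270 = 60882
Step 2: 60882 & 63 = 18

18


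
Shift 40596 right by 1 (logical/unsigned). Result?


0b1001111010010100 >> 1 = 0b100111101001010 = 20298

20298


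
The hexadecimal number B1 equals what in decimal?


B1 hex = 177 decimal

177


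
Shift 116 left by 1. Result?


0b1110100 << 1 = 0b11101000 = 232

232


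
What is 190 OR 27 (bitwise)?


0b10111110 | 0b11011 = 0b10111111 = 191

191


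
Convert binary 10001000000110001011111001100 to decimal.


10001000000110001011111001100 in decimal = 285415372

285415372


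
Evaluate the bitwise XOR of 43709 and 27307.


0b1010101010111101 ^ 0b110101010101011 = 0b1100000000010110 = 49174

49174


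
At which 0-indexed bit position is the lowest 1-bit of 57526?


0b1110000010110110. Lowest set bit at position 1

1


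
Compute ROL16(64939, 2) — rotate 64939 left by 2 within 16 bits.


Rotate 0b1111110110101011 left by 2 (16-bit) = 0b1111011010101111 = 63151

63151


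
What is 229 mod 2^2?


229 & 3 = 1

1


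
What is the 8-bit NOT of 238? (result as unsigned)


~0b11101110 = 0b10001 = 17 (8-bit unsigned)

17


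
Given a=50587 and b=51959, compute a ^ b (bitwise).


50587 ^ 51959 = 3948

3948


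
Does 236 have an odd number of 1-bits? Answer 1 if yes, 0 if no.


0b11101100 has 5 ones => parity 1

1


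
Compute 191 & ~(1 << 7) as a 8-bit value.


191 & ~(1 << 7) = 63

63


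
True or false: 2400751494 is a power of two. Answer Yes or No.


0b10001111000110001000111110000110. Multiple bits set => No

No


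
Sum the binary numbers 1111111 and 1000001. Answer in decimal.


1111111 + 1000001 = 11000000 = 192

192


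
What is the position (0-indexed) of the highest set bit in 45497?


0b1011000110111001. Highest set bit at position 15

15


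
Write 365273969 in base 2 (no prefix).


365273969 = 10101110001011010001101110001 in binary

10101110001011010001101110001


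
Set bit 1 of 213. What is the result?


213 | (1 << 1) = 213 | 2 = 215

215


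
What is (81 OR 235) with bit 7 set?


Step 1: 81 | 235 = 251
Step 2: 251 | (1 << 7) = 251 | 128 = 251

251


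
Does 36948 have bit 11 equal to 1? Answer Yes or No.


0b1001000001010100, bit 11 = 0. No

No


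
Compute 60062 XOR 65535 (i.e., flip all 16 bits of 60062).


60062 ^ 65535 = 5473

5473


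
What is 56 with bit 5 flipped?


56 ^ (1 << 5) = 56 ^ 32 = 24

24


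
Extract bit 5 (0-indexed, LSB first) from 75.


0b1001011, position 5 = 0

0


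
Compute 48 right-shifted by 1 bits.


0b110000 >> 1 = 0b11000 = 24

24


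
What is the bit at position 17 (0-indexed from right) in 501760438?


0b11101111010000100000110110110, position 17 = 0

0


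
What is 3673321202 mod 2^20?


3673321202 & 1048575 = 159474

159474


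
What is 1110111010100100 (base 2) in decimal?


1110111010100100 in decimal = 61092

61092


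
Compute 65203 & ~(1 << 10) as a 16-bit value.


65203 & ~(1 << 10) = 64179

64179


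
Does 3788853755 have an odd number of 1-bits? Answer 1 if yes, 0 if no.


0b11100001110101010101000111111011 has 19 ones => parity 1

1


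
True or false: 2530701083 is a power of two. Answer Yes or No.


0b10010110110101110110111100011011. Multiple bits set => No

No


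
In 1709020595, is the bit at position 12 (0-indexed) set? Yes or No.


0b1100101110111011001010110110011, bit 12 = 1. Yes

Yes


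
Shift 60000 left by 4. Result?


0b1110101001100000 << 4 = 0b11101010011000000000 = 960000

960000


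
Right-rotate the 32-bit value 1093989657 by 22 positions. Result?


Rotate 0b1000001001101001111010100011001 right by 22 (32-bit) = 0b11010011110101000110010100000100 = 3553912068

3553912068


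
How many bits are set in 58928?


0b1110011000110000 has 7 set bits

7


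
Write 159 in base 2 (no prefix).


159 = 10011111 in binary

10011111


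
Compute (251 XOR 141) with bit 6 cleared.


Step 1: 251 ^ 141 = 118
Step 2: 118 & ~(1 << 6) = 54

54


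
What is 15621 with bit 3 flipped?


15621 ^ (1 << 3) = 15621 ^ 8 = 15629

15629


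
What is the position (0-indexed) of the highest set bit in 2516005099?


0b10010101111101110011000011101011. Highest set bit at position 31

31


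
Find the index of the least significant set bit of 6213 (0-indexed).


0b1100001000101. Lowest set bit at position 0

0


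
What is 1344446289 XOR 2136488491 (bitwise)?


0b1010000001000101001111101010001 ^ 0b1111111010110000011101000101011 = 0b101111011110101010010101111010 = 796566906

796566906


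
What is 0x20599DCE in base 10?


20599DCE hex = 542744014 decimal

542744014


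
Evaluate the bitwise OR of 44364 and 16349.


0b1010110101001100 | 0b11111111011101 = 0b1011111111011101 = 49117

49117


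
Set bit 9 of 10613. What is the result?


10613 | (1 << 9) = 10613 | 512 = 11125

11125


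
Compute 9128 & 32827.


0b10001110101000 & 0b1000000000111011 = 0b101000 = 40

40


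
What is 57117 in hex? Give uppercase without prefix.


57117 = DF1D hex

DF1D


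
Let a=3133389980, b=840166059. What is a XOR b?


3133389980 ^ 840166059 = 2295354935

2295354935


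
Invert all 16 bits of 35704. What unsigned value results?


35704 ^ 65535 = 29831

29831


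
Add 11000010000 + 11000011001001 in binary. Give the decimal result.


11000010000 + 11000011001001 = 11011011011001 = 14041

14041


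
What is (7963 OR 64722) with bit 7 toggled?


Step 1: 7963 | 64722 = 65499
Step 2: 65499 ^ (1 << 7) = 65499 ^ 128 = 65371

65371


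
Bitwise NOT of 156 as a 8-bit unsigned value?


~0b10011100 = 0b1100011 = 99 (8-bit unsigned)

99


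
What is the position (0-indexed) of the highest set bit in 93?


0b1011101. Highest set bit at position 6

6


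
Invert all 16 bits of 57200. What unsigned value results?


57200 ^ 65535 = 8335

8335


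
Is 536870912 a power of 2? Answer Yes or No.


0b100000000000000000000000000000. Only one bit set => Yes

Yes


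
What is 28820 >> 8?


0b111000010010100 >> 8 = 0b1110000 = 112

112


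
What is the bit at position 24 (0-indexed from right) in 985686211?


0b111010110000000110000011000011, position 24 = 0

0


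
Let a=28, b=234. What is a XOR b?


28 ^ 234 = 246

246


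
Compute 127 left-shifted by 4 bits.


0b1111111 << 4 = 0b11111110000 = 2032

2032


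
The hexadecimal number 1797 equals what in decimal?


1797 hex = 6039 decimal

6039


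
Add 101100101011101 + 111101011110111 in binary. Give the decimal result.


101100101011101 + 111101011110111 = 1101010001010100 = 54356

54356


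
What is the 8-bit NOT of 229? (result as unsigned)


~0b11100101 = 0b11010 = 26 (8-bit unsigned)

26


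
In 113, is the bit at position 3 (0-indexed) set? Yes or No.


0b1110001, bit 3 = 0. No

No


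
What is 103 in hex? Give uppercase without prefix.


103 = 67 hex

67


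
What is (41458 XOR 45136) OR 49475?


Step 1: 41458 ^ 45136 = 4514
Step 2: 4514 | 49475 = 53731

53731


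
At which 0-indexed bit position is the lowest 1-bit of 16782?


0b100000110001110. Lowest set bit at position 1

1


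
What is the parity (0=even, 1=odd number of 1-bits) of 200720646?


0b1011111101101100000100000110 has 14 ones => parity 0

0


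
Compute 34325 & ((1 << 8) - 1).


34325 & 255 = 21

21


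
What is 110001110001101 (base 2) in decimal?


110001110001101 in decimal = 25485

25485


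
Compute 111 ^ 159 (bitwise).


0b1101111 ^ 0b10011111 = 0b11110000 = 240

240


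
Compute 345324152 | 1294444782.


0b10100100101010011101001111000 | 0b1001101001001111010100011101110 = 0b1011101101101111011101011111110 = 1572322046

1572322046


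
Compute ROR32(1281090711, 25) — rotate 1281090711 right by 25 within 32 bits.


Rotate 0b1001100010110111110010010010111 right by 25 (32-bit) = 0b101101111100100100101110100110 = 770853798

770853798


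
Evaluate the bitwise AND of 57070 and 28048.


0b1101111011101110 & 0b110110110010000 = 0b100110010000000 = 19584

19584


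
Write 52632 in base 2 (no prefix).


52632 = 1100110110011000 in binary

1100110110011000


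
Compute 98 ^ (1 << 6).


98 ^ (1 << 6) = 98 ^ 64 = 34

34


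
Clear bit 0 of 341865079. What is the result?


341865079 & ~(1 << 0) = 341865078

341865078


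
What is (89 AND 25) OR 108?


Step 1: 89 & 25 = 25
Step 2: 25 | 108 = 125

125


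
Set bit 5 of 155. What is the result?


155 | (1 << 5) = 155 | 32 = 187

187


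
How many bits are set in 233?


0b11101001 has 5 set bits

5


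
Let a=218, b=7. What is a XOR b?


218 ^ 7 = 221

221


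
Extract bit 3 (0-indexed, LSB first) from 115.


0b1110011, position 3 = 0

0


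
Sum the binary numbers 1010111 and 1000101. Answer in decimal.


1010111 + 1000101 = 10011100 = 156

156


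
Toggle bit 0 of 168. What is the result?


168 ^ (1 << 0) = 168 ^ 1 = 169

169


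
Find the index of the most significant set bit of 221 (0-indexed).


0b11011101. Highest set bit at position 7

7


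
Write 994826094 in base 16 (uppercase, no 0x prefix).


994826094 = 3B4BD76E hex

3B4BD76E


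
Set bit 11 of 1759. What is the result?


1759 | (1 << 11) = 1759 | 2048 = 3807

3807


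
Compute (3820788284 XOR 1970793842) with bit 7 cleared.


Step 1: 3820788284 ^ 1970793842 = 2529916750
Step 2: 2529916750 & ~(1 << 7) = 2529916750

2529916750


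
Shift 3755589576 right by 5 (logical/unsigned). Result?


0b11011111110110011011111111001000 >> 5 = 0b110111111101100110111111110 = 117362174

117362174


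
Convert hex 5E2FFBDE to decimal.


5E2FFBDE hex = 1580202974 decimal

1580202974


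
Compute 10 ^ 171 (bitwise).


0b1010 ^ 0b10101011 = 0b10100001 = 161

161


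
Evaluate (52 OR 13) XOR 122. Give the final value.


Step 1: 52 | 13 = 61
Step 2: 61 ^ 122 = 71

71


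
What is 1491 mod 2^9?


1491 & 511 = 467

467


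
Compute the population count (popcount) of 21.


0b10101 has 3 set bits

3


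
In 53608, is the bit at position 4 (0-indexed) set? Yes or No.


0b1101000101101000, bit 4 = 0. No

No


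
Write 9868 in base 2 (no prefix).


9868 = 10011010001100 in binary

10011010001100


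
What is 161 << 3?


0b10100001 << 3 = 0b10100001000 = 1288

1288


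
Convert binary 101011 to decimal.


101011 in decimal = 43

43


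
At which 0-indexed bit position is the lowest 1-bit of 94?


0b1011110. Lowest set bit at position 1

1


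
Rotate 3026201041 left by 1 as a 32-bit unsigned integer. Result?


Rotate 0b10110100011000000010100111010001 left by 1 (32-bit) = 0b1101000110000000101001110100011 = 1757434787

1757434787


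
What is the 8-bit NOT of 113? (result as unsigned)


~0b1110001 = 0b10001110 = 142 (8-bit unsigned)

142


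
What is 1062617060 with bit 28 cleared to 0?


1062617060 & ~(1 << 28) = 794181604

794181604


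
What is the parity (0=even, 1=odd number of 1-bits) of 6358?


0b1100011010110 has 7 ones => parity 1

1


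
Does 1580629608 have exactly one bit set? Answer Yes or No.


0b1011110001101100111111001101000. Multiple bits set => No

No


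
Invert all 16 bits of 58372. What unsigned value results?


58372 ^ 65535 = 7163

7163


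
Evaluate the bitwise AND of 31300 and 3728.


0b111101001000100 & 0b111010010000 = 0b101000000000 = 2560

2560


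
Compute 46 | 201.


0b101110 | 0b11001001 = 0b11101111 = 239

239


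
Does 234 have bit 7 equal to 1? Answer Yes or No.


0b11101010, bit 7 = 1. Yes

Yes


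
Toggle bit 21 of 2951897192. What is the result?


2951897192 ^ (1 << 21) = 2951897192 ^ 2097152 = 2949800040

2949800040


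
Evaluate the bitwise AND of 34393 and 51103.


0b1000011001011001 & 0b1100011110011111 = 0b1000011000011001 = 34329

34329


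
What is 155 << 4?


0b10011011 << 4 = 0b100110110000 = 2480

2480


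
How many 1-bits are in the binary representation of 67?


0b1000011 has 3 set bits

3


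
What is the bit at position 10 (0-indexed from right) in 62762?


0b1111010100101010, position 10 = 1

1


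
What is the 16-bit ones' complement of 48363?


48363 ^ 65535 = 17172

17172


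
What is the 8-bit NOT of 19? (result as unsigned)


~0b10011 = 0b11101100 = 236 (8-bit unsigned)

236


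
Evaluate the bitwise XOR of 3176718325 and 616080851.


0b10111101010110001101111111110101 ^ 0b100100101110001010010111010011 = 0b10011001111000000111101000100110 = 2581625382

2581625382


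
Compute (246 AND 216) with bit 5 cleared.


Step 1: 246 & 216 = 208
Step 2: 208 & ~(1 << 5) = 208

208


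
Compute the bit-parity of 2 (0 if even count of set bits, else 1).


0b10 has 1 ones => parity 1

1


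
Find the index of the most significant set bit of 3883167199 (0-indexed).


0b11100111011101000110110111011111. Highest set bit at position 31

31


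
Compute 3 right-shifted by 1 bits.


0b11 >> 1 = 0b1 = 1

1


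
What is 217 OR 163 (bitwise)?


0b11011001 | 0b10100011 = 0b11111011 = 251

251


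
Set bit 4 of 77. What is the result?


77 | (1 << 4) = 77 | 16 = 93

93


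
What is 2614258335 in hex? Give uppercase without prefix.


2614258335 = 9BD26A9F hex

9BD26A9F


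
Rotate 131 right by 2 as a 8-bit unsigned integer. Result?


Rotate 0b10000011 right by 2 (8-bit) = 0b11100000 = 224

224


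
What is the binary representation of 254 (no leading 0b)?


254 = 11111110 in binary

11111110


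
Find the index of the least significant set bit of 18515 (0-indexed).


0b100100001010011. Lowest set bit at position 0

0


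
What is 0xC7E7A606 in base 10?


C7E7A606 hex = 3353847302 decimal

3353847302


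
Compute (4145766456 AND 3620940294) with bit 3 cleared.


Step 1: 4145766456 & 3620940294 = 3608354816
Step 2: 3608354816 & ~(1 << 3) = 3608354816

3608354816


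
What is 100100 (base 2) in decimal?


100100 in decimal = 36

36


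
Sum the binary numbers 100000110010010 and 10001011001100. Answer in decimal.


100000110010010 + 10001011001100 = 110010001011110 = 25694

25694


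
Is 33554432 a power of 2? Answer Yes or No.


0b10000000000000000000000000. Only one bit set => Yes

Yes


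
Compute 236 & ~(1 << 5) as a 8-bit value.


236 & ~(1 << 5) = 204

204


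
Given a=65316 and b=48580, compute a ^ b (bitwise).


65316 ^ 48580 = 17120

17120


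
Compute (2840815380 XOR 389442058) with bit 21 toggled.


Step 1: 2840815380 ^ 389442058 = 3194293534
Step 2: 3194293534 ^ (1 << 21) = 3194293534 ^ 2097152 = 3192196382

3192196382


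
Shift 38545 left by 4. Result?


0b1001011010010001 << 4 = 0b10010110100100010000 = 616720

616720


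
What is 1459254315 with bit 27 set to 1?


1459254315 | (1 << 27) = 1459254315 | 134217728 = 1593472043

1593472043


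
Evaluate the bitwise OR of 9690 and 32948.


0b10010111011010 | 0b1000000010110100 = 0b1010010111111110 = 42494

42494


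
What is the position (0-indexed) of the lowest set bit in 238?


0b11101110. Lowest set bit at position 1

1


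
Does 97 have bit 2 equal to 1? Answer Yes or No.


0b1100001, bit 2 = 0. No

No


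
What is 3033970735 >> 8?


0b10110100110101101011100000101111 >> 8 = 0b101101001101011010111000 = 11851448

11851448


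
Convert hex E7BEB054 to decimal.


E7BEB054 hex = 3888033876 decimal

3888033876


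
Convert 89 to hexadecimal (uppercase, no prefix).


89 = 59 hex

59


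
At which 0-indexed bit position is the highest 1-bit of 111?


0b1101111. Highest set bit at position 6

6


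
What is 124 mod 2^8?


124 & 255 = 124

124


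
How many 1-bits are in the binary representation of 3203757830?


0b10111110111101010111011100000110 has 20 set bits

20


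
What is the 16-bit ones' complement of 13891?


13891 ^ 65535 = 51644

51644


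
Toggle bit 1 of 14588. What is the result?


14588 ^ (1 << 1) = 14588 ^ 2 = 14590

14590


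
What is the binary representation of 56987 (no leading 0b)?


56987 = 1101111010011011 in binary

1101111010011011


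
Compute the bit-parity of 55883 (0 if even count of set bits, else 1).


0b1101101001001011 has 9 ones => parity 1

1


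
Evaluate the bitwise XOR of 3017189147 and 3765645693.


0b10110011110101101010011100011011 ^ 0b11100000011100110011000101111101 = 0b1010011101001011001011001100110 = 1403360870

1403360870


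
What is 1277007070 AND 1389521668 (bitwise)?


0b1001100000111011001010011011110 & 0b1010010110100100110101100000100 = 0b1000000000100000000000000000100 = 1074790404

1074790404


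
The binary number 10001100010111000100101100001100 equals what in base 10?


10001100010111000100101100001100 in decimal = 2354858764

2354858764


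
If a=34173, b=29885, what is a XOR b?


34173 ^ 29885 = 61888

61888


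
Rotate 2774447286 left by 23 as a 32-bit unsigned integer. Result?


Rotate 0b10100101010111101011010010110110 left by 23 (32-bit) = 0b1011011010100101010111101011010 = 1532145498

1532145498


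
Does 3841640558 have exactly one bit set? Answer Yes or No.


0b11100100111110101100100001101110. Multiple bits set => No

No


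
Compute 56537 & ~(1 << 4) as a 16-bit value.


56537 & ~(1 << 4) = 56521

56521


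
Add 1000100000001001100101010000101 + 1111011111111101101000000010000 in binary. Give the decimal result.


1000100000001001100101010000101 + 1111011111111101101000000010000 = 11000000000000111001101010010101 = 3221461653

3221461653


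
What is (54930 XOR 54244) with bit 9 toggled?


Step 1: 54930 ^ 54244 = 1398
Step 2: 1398 ^ (1 << 9) = 1398 ^ 512 = 1910

1910


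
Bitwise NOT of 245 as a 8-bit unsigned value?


~0b11110101 = 0b1010 = 10 (8-bit unsigned)

10


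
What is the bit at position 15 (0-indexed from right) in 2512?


0b100111010000, position 15 = 0

0


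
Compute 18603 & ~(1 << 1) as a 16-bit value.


18603 & ~(1 << 1) = 18601

18601


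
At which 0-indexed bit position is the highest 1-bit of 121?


0b1111001. Highest set bit at position 6

6


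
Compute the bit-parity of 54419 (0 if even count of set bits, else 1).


0b1101010010010011 has 8 ones => parity 0

0


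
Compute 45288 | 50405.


0b1011000011101000 | 0b1100010011100101 = 0b1111010011101101 = 62701

62701


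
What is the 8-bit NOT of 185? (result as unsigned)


~0b10111001 = 0b1000110 = 70 (8-bit unsigned)

70


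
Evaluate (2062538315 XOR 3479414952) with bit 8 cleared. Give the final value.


Step 1: 2062538315 ^ 3479414952 = 3045883619
Step 2: 3045883619 & ~(1 << 8) = 3045883619

3045883619


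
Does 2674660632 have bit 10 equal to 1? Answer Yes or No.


0b10011111011011000001010100011000, bit 10 = 1. Yes

Yes


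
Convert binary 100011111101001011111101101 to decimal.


100011111101001011111101101 in decimal = 75405293

75405293


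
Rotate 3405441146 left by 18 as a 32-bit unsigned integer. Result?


Rotate 0b11001010111110101110100001111010 left by 18 (32-bit) = 0b10100001111010110010101111101011 = 2716543979

2716543979


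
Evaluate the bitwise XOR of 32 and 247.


0b100000 ^ 0b11110111 = 0b11010111 = 215

215


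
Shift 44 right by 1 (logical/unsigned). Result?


0b101100 >> 1 = 0b10110 = 22

22


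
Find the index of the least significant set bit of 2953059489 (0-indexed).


0b10110000000001000001110010100001. Lowest set bit at position 0

0


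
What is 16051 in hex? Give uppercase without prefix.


16051 = 3EB3 hex

3EB3


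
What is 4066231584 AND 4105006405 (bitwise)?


0b11110010010111011100010100100000 & 0b11110100101011010110110101000101 = 0b11110000000011010100010100000000 = 4027401472

4027401472


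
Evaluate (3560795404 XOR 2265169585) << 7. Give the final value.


Step 1: 3560795404 ^ 2265169585 = 1396626365
Step 2: 1396626365 << 7 = 178768174720

178768174720


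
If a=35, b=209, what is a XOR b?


35 ^ 209 = 242

242


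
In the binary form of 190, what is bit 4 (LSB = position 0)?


0b10111110, position 4 = 1

1


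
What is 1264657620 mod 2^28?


1264657620 & 268435455 = 190915796

190915796


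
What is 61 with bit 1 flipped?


61 ^ (1 << 1) = 61 ^ 2 = 63

63


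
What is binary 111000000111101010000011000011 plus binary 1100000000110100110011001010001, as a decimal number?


111000000111101010000011000011 + 1100000000110100110011001010001 = 10011000001110010000011100010100 = 2553874196

2553874196


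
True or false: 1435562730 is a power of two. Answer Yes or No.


0b1010101100100001111001011101010. Multiple bits set => No

No


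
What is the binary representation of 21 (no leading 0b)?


21 = 10101 in binary

10101


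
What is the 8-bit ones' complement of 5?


5 ^ 255 = 250

250


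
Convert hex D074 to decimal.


D074 hex = 53364 decimal

53364


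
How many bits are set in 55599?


0b1101100100101111 has 10 set bits

10


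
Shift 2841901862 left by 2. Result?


0b10101001011000111111101100100110 << 2 = 0b1010100101100011111110110010011000 = 11367607448

11367607448


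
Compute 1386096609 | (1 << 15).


1386096609 | (1 << 15) = 1386096609 | 32768 = 1386129377

1386129377


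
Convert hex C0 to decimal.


C0 hex = 192 decimal

192


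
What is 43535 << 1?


0b1010101000001111 << 1 = 0b10101010000011110 = 87070

87070


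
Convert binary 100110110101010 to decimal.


100110110101010 in decimal = 19882

19882


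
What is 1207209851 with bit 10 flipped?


1207209851 ^ (1 << 10) = 1207209851 ^ 1024 = 1207208827

1207208827


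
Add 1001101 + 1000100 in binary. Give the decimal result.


1001101 + 1000100 = 10010001 = 145

145


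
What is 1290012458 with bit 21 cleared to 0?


1290012458 & ~(1 << 21) = 1287915306

1287915306


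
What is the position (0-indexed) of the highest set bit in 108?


0b1101100. Highest set bit at position 6

6


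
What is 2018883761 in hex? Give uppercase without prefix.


2018883761 = 7855B8B1 hex

7855B8B1


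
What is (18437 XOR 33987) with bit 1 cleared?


Step 1: 18437 ^ 33987 = 52422
Step 2: 52422 & ~(1 << 1) = 52420

52420


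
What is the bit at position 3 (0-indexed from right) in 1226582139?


0b1001001000111000010100001111011, position 3 = 1

1


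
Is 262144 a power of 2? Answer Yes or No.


0b1000000000000000000. Only one bit set => Yes

Yes


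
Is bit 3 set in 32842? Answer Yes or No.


0b1000000001001010, bit 3 = 1. Yes

Yes


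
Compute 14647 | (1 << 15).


14647 | (1 << 15) = 14647 | 32768 = 47415

47415


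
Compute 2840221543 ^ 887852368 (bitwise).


0b10101001010010100101011101100111 ^ 0b110100111010111000110101010000 = 0b10011101101000011101101000110111 = 2644630071

2644630071


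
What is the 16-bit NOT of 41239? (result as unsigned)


~0b1010000100010111 = 0b101111011101000 = 24296 (16-bit unsigned)

24296


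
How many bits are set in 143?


0b10001111 has 5 set bits

5


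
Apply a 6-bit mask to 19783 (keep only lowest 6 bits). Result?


19783 & 63 = 7

7


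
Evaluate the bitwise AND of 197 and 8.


0b11000101 & 0b1000 = 0b0 = 0

0


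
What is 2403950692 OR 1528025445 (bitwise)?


0b10001111010010010110000001100100 | 0b1011011000100111101000101100101 = 0b11011111010110111111000101100101 = 3747344741

3747344741


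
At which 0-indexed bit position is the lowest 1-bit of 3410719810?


0b11001011010010110111010001000010. Lowest set bit at position 1

1


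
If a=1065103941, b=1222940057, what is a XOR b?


1065103941 ^ 1222940057 = 2006493148

2006493148


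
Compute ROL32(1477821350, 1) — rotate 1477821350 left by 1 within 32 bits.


Rotate 0b1011000000101011100001110100110 left by 1 (32-bit) = 0b10110000001010111000011101001100 = 2955642700

2955642700


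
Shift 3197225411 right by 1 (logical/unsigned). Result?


0b10111110100100011100100111000011 >> 1 = 0b1011111010010001110010011100001 = 1598612705

1598612705


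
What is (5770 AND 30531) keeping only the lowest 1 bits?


Step 1: 5770 & 30531 = 5634
Step 2: 5634 & 1 = 0

0


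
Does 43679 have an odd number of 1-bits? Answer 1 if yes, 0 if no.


0b1010101010011111 has 10 ones => parity 0

0


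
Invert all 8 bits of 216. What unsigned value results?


216 ^ 255 = 39

39


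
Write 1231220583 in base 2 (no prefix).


1231220583 = 1001001011000101110111101100111 in binary

1001001011000101110111101100111


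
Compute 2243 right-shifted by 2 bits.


0b100011000011 >> 2 = 0b1000110000 = 560

560


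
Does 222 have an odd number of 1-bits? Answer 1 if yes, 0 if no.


0b11011110 has 6 ones => parity 0

0


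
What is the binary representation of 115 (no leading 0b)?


115 = 1110011 in binary

1110011


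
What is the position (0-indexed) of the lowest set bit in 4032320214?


0b11110000010110000101001011010110. Lowest set bit at position 1

1


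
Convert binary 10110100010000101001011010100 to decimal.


10110100010000101001011010100 in decimal = 378032852

378032852


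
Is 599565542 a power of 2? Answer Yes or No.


0b100011101111001010010011100110. Multiple bits set => No

No


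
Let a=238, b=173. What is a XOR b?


238 ^ 173 = 67

67


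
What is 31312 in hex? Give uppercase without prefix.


31312 = 7A50 hex

7A50


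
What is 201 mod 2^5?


201 & 31 = 9

9


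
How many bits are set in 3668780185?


0b11011010101011010010010010011001 has 16 set bits

16


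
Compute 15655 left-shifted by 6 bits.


0b11110100100111 << 6 = 0b11110100100111000000 = 1001920

1001920


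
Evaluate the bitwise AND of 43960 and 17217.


0b1010101110111000 & 0b100001101000001 = 0b1100000000 = 768

768


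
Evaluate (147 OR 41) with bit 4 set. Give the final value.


Step 1: 147 | 41 = 187
Step 2: 187 | (1 << 4) = 187 | 16 = 187

187


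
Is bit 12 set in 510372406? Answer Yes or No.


0b11110011010111010101000110110, bit 12 = 0. No

No


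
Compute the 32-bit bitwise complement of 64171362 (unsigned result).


~0b11110100110010110101100010 = 0b11111100001011001101001010011101 = 4230795933 (32-bit unsigned)

4230795933


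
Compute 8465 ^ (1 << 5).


8465 ^ (1 << 5) = 8465 ^ 32 = 8497

8497


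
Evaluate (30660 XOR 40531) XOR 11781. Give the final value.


Step 1: 30660 ^ 40531 = 59799
Step 2: 59799 ^ 11781 = 51090

51090


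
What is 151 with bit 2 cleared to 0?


151 & ~(1 << 2) = 147

147


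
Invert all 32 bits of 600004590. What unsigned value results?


600004590 ^ 4294967295 = 3694962705

3694962705


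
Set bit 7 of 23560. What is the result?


23560 | (1 << 7) = 23560 | 128 = 23688

23688


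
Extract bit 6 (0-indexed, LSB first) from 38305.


0b1001010110100001, position 6 = 0

0


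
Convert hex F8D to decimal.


F8D hex = 3981 decimal

3981


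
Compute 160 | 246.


0b10100000 | 0b11110110 = 0b11110110 = 246

246


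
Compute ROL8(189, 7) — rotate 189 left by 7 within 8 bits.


Rotate 0b10111101 left by 7 (8-bit) = 0b11011110 = 222

222


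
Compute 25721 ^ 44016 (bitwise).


0b110010001111001 ^ 0b1010101111110000 = 0b1100111110001001 = 53129

53129


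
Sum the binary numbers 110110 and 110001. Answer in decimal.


110110 + 110001 = 1100111 = 103

103


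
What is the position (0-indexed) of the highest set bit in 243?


0b11110011. Highest set bit at position 7

7


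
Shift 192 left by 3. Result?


0b11000000 << 3 = 0b11000000000 = 1536

1536


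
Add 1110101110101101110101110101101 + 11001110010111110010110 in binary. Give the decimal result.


1110101110101101110101110101101 + 11001110010111110010110 = 1110110001111100001101101000011 = 1983781699

1983781699


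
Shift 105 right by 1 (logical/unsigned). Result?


0b1101001 >> 1 = 0b110100 = 52

52


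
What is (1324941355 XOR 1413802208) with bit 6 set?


Step 1: 1324941355 ^ 1413802208 = 448653515
Step 2: 448653515 | (1 << 6) = 448653515 | 64 = 448653515

448653515


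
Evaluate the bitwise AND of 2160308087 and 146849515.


0b10000000110000111010111101110111 & 0b1000110000001011111011101011 = 0b110000001010111001100011 = 12627555

12627555


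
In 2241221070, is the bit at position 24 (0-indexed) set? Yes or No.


0b10000101100101100101000111001110, bit 24 = 1. Yes

Yes


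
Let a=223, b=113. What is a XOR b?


223 ^ 113 = 174

174


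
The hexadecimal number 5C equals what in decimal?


5C hex = 92 decimal

92


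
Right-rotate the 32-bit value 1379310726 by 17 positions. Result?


Rotate 0b1010010001101101001110010000110 right by 17 (32-bit) = 0b1001110010000110010100100011011 = 1313024283

1313024283


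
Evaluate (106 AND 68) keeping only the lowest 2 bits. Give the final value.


Step 1: 106 & 68 = 64
Step 2: 64 & 3 = 0

0


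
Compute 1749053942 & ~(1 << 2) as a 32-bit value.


1749053942 & ~(1 << 2) = 1749053938

1749053938


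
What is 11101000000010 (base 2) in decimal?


11101000000010 in decimal = 14850

14850


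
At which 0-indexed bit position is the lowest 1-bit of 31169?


0b111100111000001. Lowest set bit at position 0

0


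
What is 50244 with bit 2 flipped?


50244 ^ (1 << 2) = 50244 ^ 4 = 50240

50240


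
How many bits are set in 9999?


0b10011100001111 has 8 set bits

8


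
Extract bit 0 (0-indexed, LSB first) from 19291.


0b100101101011011, position 0 = 1

1


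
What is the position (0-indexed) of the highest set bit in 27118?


0b110100111101110. Highest set bit at position 14

14


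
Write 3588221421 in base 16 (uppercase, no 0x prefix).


3588221421 = D5DFE9ED hex

D5DFE9ED


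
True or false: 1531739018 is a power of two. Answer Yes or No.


0b1011011010011000111101110001010. Multiple bits set => No

No


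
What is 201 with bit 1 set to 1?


201 | (1 << 1) = 201 | 2 = 203

203


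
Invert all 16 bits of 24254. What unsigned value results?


24254 ^ 65535 = 41281

41281


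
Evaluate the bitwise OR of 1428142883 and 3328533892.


0b1010101000111111011101100100011 | 0b11000110011001010110010110000100 = 0b11010111011111111111111110100111 = 3615489959

3615489959


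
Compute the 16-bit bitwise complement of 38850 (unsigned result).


~0b1001011111000010 = 0b110100000111101 = 26685 (16-bit unsigned)

26685


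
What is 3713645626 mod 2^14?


3713645626 & 16383 = 15418

15418


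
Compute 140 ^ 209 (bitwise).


0b10001100 ^ 0b11010001 = 0b1011101 = 93

93


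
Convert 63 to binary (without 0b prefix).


63 = 111111 in binary

111111


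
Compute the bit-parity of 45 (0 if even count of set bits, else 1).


0b101101 has 4 ones => parity 0

0


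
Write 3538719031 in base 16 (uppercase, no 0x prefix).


3538719031 = D2EC9137 hex

D2EC9137


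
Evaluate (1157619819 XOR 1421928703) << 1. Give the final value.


Step 1: 1157619819 ^ 1421928703 = 272566420
Step 2: 272566420 << 1 = 545132840

545132840


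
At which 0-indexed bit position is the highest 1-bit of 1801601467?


0b1101011011000100100000110111011. Highest set bit at position 30

30


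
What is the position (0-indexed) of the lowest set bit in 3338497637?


0b11000110111111010110111001100101. Lowest set bit at position 0

0


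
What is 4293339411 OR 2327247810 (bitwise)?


0b11111111111001110010100100010011 | 0b10001010101101101111101111000010 = 0b11111111111101111111101111010011 = 4294441939

4294441939
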